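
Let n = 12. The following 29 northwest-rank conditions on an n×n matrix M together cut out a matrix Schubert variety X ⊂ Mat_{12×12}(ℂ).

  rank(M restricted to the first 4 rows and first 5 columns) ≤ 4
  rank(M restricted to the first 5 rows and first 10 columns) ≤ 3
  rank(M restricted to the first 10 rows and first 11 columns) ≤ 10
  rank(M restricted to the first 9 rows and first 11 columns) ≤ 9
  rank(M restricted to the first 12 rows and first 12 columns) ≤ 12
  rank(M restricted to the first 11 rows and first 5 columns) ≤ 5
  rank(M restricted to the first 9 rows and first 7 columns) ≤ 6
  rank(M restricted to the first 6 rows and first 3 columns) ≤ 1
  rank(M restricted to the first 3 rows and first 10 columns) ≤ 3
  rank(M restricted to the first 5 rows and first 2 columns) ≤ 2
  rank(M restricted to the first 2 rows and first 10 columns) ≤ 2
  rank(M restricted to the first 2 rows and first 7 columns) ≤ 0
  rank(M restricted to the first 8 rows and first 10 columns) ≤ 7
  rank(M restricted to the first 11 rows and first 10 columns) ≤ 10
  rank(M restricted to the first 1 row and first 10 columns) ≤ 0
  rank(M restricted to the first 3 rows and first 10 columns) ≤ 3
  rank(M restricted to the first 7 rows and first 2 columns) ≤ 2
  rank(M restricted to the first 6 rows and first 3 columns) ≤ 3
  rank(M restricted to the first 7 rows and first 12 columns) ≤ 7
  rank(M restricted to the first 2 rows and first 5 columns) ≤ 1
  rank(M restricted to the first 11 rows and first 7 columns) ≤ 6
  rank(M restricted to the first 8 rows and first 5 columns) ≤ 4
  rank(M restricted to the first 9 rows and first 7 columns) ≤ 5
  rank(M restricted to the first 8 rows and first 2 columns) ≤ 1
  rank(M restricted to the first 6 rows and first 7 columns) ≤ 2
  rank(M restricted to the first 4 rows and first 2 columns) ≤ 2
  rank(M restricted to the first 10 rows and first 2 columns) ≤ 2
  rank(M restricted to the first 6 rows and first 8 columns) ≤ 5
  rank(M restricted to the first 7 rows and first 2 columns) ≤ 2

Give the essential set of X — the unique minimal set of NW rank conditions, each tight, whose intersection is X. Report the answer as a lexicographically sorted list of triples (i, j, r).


Reconstructing r_w from the 29 given conditions:

  row 1: 0, 0, 0, 0, 0, 0, 0, 0, 0, 0, 1, 1
  row 2: 0, 0, 0, 0, 0, 0, 0, 1, 1, 1, 2, 2
  row 3: 1, 1, 1, 1, 1, 1, 1, 2, 2, 2, 3, 3
  row 4: 1, 1, 1, 2, 2, 2, 2, 3, 3, 3, 4, 4
  row 5: 1, 1, 1, 2, 2, 2, 2, 3, 3, 3, 4, 5
  row 6: 1, 1, 1, 2, 2, 2, 2, 3, 4, 4, 5, 6
  row 7: 1, 1, 2, 3, 3, 3, 3, 4, 5, 5, 6, 7
  row 8: 1, 1, 2, 3, 4, 4, 4, 5, 6, 6, 7, 8
  row 9: 1, 2, 3, 4, 5, 5, 5, 6, 7, 7, 8, 9
  row 10: 1, 2, 3, 4, 5, 6, 6, 7, 8, 8, 9, 10
  row 11: 1, 2, 3, 4, 5, 6, 6, 7, 8, 9, 10, 11
  row 12: 1, 2, 3, 4, 5, 6, 7, 8, 9, 10, 11, 12

so w = (11, 8, 1, 4, 12, 9, 3, 5, 2, 6, 10, 7).

D(w) has 34 cells with 7 SE-corners; essential set:

[(1, 10, 0), (2, 7, 0), (5, 10, 3), (6, 3, 1), (6, 7, 2), (8, 2, 1), (11, 7, 6)]


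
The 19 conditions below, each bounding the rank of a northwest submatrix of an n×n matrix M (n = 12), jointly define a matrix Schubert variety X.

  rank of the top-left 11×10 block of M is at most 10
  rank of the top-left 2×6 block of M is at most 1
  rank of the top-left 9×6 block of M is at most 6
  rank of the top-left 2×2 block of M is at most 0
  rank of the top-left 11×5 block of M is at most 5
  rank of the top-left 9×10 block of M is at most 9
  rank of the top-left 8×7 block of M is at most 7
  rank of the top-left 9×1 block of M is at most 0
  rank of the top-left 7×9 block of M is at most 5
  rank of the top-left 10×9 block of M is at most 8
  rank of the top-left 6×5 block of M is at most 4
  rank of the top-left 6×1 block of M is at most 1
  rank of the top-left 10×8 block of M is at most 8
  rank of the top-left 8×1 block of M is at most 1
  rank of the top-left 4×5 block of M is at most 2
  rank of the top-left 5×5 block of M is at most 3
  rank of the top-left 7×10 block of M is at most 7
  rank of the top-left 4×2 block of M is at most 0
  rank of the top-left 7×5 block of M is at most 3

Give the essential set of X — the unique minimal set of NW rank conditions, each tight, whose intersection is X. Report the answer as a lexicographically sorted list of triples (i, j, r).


Propagating the 19 rank bounds to every northwest block:

  0  0  1  1  1  1  1  1  1  1  1  1
  0  0  1  1  1  1  2  2  2  2  2  2
  0  0  1  2  2  2  3  3  3  3  3  3
  0  0  1  2  2  3  4  4  4  4  4  4
  0  1  2  3  3  4  5  5  5  5  5  5
  0  1  2  3  3  4  5  5  5  6  6  6
  0  1  2  3  3  4  5  5  5  6  7  7
  0  1  2  3  4  5  6  6  6  7  8  8
  0  1  2  3  4  5  6  7  7  8  9  9
  1  2  3  4  5  6  7  8  8  9  10  10
  1  2  3  4  5  6  7  8  9  10  11  11
  1  2  3  4  5  6  7  8  9  10  11  12

second differences of R give the permutation w = (3, 7, 4, 6, 2, 10, 11, 5, 8, 1, 9, 12).

ℓ(w)=23; the 6 essential cells (i,j,r):

[(2, 6, 1), (4, 2, 0), (4, 5, 2), (7, 5, 3), (7, 9, 5), (9, 1, 0)]


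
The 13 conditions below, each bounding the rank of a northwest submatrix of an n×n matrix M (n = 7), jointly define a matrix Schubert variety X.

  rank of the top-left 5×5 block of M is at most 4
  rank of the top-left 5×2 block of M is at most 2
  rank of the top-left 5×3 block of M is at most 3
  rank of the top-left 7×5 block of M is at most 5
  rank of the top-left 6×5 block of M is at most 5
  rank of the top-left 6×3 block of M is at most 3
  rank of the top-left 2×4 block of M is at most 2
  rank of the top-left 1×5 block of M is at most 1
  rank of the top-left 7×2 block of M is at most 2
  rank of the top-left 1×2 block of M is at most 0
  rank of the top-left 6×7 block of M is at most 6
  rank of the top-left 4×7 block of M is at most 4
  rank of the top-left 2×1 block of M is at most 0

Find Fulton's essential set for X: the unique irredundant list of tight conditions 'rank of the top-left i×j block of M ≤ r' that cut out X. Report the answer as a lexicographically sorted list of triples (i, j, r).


Reconstructing r_w from the 13 given conditions:

  i=1: 0 | 0 | 1 | 1 | 1 | 1 | 1
  i=2: 0 | 1 | 2 | 2 | 2 | 2 | 2
  i=3: 1 | 2 | 3 | 3 | 3 | 3 | 3
  i=4: 1 | 2 | 3 | 4 | 4 | 4 | 4
  i=5: 1 | 2 | 3 | 4 | 4 | 5 | 5
  i=6: 1 | 2 | 3 | 4 | 5 | 6 | 6
  i=7: 1 | 2 | 3 | 4 | 5 | 6 | 7

giving w = (3, 2, 1, 4, 6, 5, 7) via Δ²R.

Rothe diagram D(w) (4 cells), 3 SE-corners (essential conditions):

[(1, 2, 0), (2, 1, 0), (5, 5, 4)]


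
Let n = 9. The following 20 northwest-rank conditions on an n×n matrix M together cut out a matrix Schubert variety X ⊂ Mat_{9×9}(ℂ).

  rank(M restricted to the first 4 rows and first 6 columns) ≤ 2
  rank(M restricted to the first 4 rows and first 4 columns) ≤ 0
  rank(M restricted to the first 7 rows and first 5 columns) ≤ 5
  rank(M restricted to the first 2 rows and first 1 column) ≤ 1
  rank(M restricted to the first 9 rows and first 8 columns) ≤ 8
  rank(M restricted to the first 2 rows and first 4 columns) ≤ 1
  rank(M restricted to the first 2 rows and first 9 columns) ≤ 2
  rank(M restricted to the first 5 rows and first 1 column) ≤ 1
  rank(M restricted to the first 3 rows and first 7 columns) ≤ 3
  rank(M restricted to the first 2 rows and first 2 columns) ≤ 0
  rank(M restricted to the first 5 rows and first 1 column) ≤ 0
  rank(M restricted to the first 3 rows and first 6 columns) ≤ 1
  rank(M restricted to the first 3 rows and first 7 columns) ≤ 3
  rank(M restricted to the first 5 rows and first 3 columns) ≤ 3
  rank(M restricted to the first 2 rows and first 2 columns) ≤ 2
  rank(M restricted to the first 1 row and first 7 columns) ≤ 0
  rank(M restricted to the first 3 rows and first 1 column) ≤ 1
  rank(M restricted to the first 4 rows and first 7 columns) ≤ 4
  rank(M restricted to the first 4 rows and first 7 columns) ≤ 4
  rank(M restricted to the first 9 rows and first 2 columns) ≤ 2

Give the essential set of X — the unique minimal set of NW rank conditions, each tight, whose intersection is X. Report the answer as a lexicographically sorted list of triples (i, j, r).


Propagating the 20 rank bounds to every northwest block:

  row 1: 0 0 0 0 0 0 0 1 1
  row 2: 0 0 0 0 1 1 1 2 2
  row 3: 0 0 0 0 1 1 2 3 3
  row 4: 0 0 0 0 1 2 3 4 4
  row 5: 0 1 1 1 2 3 4 5 5
  row 6: 1 2 2 2 3 4 5 6 6
  row 7: 1 2 3 3 4 5 6 7 7
  row 8: 1 2 3 4 5 6 7 8 8
  row 9: 1 2 3 4 5 6 7 8 9

the unique w with this rank table is (8, 5, 7, 6, 2, 1, 3, 4, 9).

4 SE-corners of the 21-cell Rothe diagram give Ess(w):

[(1, 7, 0), (3, 6, 1), (4, 4, 0), (5, 1, 0)]


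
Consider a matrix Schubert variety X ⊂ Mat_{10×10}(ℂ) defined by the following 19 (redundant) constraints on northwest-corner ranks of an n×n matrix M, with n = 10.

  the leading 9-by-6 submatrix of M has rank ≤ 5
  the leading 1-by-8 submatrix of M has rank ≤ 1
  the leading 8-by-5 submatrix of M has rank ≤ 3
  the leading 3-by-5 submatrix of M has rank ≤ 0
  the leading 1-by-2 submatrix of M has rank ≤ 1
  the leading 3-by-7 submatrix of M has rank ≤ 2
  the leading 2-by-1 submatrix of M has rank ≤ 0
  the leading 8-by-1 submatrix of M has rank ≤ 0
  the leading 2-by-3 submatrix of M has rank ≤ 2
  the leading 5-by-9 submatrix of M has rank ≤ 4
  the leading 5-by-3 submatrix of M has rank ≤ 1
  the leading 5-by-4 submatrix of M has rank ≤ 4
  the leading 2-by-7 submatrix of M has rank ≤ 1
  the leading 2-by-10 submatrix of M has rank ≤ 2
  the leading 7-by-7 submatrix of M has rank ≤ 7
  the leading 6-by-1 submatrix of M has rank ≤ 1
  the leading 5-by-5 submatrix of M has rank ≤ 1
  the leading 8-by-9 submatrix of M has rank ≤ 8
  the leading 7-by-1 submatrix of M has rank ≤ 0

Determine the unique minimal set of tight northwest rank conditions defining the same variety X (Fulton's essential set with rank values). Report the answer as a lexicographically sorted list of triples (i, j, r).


Recovering R(i,j) via the rank-extension bound from the 19 conditions:

  i=1: 0 0 0 0 0 1 1 1 1 1
  i=2: 0 0 0 0 0 1 1 2 2 2
  i=3: 0 0 0 0 0 1 2 3 3 3
  i=4: 0 1 1 1 1 2 3 4 4 4
  i=5: 0 1 1 1 1 2 3 4 4 5
  i=6: 0 1 2 2 2 3 4 5 5 6
  i=7: 0 1 2 3 3 4 5 6 6 7
  i=8: 0 1 2 3 3 4 5 6 7 8
  i=9: 1 2 3 4 4 5 6 7 8 9
  i=10: 1 2 3 4 5 6 7 8 9 10

so w = (6, 8, 7, 2, 10, 3, 4, 9, 1, 5).

ℓ(w)=26; the 6 essential cells (i,j,r):

[(2, 7, 1), (3, 5, 0), (5, 5, 1), (5, 9, 4), (8, 1, 0), (8, 5, 3)]


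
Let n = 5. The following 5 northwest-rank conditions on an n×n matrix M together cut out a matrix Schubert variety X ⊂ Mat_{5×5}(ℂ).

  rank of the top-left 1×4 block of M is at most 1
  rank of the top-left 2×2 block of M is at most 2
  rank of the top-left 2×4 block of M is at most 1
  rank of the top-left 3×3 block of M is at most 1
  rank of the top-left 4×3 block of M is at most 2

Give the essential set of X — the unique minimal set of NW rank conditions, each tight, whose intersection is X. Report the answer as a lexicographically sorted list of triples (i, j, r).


Rank table r_w(5×5) implied by the 5 constraints:

  1  1  1  1  1
  1  1  1  1  2
  1  1  1  2  3
  1  2  2  3  4
  1  2  3  4  5

the unique w with this rank table is (1, 5, 4, 2, 3).

D(w) has 5 cells with 2 SE-corners; essential set:

[(2, 4, 1), (3, 3, 1)]


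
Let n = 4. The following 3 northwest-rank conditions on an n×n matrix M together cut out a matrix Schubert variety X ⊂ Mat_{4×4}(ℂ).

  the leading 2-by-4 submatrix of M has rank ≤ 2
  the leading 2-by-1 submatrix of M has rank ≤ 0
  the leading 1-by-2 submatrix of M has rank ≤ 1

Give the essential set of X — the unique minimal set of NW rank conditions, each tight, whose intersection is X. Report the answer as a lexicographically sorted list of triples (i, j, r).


The tightest implied rank at each (i,j), from the 3 conditions:

  i=1: 0  1  1  1
  i=2: 0  1  2  2
  i=3: 1  2  3  3
  i=4: 1  2  3  4

the unique w with this rank table is (2, 3, 1, 4).

Rothe diagram D(w) (2 cells), 1 SE-corner (essential condition):

[(2, 1, 0)]


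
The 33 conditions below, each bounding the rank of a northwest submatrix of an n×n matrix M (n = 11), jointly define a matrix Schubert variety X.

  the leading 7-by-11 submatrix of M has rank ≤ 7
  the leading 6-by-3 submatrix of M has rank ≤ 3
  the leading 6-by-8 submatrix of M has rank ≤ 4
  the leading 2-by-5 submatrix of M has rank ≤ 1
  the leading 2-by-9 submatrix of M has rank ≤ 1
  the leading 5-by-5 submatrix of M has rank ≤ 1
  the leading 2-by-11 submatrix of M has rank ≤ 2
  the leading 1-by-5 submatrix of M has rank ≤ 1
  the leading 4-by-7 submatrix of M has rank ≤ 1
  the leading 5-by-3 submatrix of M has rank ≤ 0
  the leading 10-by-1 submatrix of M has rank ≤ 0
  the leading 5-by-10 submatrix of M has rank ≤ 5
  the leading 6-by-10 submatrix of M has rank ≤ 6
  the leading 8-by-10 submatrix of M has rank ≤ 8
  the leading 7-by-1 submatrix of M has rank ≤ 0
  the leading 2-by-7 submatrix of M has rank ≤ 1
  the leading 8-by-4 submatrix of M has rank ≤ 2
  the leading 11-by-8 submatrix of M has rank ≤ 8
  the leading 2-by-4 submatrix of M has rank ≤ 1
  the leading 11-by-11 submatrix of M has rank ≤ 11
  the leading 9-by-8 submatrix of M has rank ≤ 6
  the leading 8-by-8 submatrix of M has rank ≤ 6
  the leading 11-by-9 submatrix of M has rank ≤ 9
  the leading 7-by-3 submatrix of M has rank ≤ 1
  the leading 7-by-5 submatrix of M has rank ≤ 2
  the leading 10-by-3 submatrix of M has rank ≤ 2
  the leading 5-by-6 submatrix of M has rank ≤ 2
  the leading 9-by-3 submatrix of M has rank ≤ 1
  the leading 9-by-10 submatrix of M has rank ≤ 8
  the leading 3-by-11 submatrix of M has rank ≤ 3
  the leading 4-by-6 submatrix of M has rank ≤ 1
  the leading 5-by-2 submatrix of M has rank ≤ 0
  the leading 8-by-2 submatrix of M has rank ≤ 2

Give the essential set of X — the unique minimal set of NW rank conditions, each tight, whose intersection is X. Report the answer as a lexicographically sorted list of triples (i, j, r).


Reconstructing r_w from the 33 given conditions:

  R[1]: 0, 0, 0, 1, 1, 1, 1, 1, 1, 1, 1
  R[2]: 0, 0, 0, 1, 1, 1, 1, 1, 1, 2, 2
  R[3]: 0, 0, 0, 1, 1, 1, 1, 2, 2, 3, 3
  R[4]: 0, 0, 0, 1, 1, 1, 1, 2, 3, 4, 4
  R[5]: 0, 0, 0, 1, 1, 2, 2, 3, 4, 5, 5
  R[6]: 0, 1, 1, 2, 2, 3, 3, 4, 5, 6, 6
  R[7]: 0, 1, 1, 2, 2, 3, 4, 5, 6, 7, 7
  R[8]: 0, 1, 1, 2, 3, 4, 5, 6, 7, 8, 8
  R[9]: 0, 1, 1, 2, 3, 4, 5, 6, 7, 8, 9
  R[10]: 0, 1, 2, 3, 4, 5, 6, 7, 8, 9, 10
  R[11]: 1, 2, 3, 4, 5, 6, 7, 8, 9, 10, 11

second differences of R give the permutation w = (4, 10, 8, 9, 6, 2, 7, 5, 11, 3, 1).

Fulton essential set (7 of the 36 Rothe cells):

[(2, 9, 1), (4, 7, 1), (5, 3, 0), (5, 5, 1), (7, 5, 2), (9, 3, 1), (10, 1, 0)]


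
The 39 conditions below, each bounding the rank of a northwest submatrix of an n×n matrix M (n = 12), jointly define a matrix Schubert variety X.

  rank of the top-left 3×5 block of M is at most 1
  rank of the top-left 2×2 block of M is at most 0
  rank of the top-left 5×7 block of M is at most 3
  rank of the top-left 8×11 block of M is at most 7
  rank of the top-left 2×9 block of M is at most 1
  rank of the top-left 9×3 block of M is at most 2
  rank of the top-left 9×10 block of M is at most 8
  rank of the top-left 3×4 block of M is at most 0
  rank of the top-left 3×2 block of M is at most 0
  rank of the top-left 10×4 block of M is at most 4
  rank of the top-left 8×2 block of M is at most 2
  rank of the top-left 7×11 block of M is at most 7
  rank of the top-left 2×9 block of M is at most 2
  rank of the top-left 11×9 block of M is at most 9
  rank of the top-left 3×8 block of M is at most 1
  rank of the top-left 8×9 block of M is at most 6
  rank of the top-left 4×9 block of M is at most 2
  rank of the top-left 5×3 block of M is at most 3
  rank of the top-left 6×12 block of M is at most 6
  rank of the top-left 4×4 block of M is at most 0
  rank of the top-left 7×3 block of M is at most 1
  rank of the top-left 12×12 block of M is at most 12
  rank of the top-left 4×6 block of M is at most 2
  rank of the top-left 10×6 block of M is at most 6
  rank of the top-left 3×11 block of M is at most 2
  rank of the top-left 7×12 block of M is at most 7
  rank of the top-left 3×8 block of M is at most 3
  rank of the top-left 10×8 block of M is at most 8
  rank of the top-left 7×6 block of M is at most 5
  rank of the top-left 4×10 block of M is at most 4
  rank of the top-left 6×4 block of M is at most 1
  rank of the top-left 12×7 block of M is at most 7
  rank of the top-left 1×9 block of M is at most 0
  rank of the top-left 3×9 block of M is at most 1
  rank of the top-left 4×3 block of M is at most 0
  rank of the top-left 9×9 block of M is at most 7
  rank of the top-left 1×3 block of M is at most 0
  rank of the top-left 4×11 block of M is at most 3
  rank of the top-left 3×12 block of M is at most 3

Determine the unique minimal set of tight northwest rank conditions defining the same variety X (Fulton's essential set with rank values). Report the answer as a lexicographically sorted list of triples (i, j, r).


Rank table r_w(12×12) implied by the 39 constraints:

  i=1: 0  0  0  0  0  0  0  0  0  1  1  1
  i=2: 0  0  0  0  1  1  1  1  1  2  2  2
  i=3: 0  0  0  0  1  1  1  1  1  2  2  3
  i=4: 0  0  0  0  1  2  2  2  2  3  3  4
  i=5: 1  1  1  1  2  3  3  3  3  4  4  5
  i=6: 1  1  1  1  2  3  4  4  4  5  5  6
  i=7: 1  1  1  2  3  4  5  5  5  6  6  7
  i=8: 1  2  2  3  4  5  6  6  6  7  7  8
  i=9: 1  2  2  3  4  5  6  7  7  8  8  9
  i=10: 1  2  3  4  5  6  7  8  8  9  9  10
  i=11: 1  2  3  4  5  6  7  8  9  10  10  11
  i=12: 1  2  3  4  5  6  7  8  9  10  11  12

so w = (10, 5, 12, 6, 1, 7, 4, 2, 8, 3, 9, 11).

Fulton essential set (7 of the 32 Rothe cells):

[(1, 9, 0), (3, 9, 1), (3, 11, 2), (4, 4, 0), (6, 4, 1), (7, 3, 1), (9, 3, 2)]


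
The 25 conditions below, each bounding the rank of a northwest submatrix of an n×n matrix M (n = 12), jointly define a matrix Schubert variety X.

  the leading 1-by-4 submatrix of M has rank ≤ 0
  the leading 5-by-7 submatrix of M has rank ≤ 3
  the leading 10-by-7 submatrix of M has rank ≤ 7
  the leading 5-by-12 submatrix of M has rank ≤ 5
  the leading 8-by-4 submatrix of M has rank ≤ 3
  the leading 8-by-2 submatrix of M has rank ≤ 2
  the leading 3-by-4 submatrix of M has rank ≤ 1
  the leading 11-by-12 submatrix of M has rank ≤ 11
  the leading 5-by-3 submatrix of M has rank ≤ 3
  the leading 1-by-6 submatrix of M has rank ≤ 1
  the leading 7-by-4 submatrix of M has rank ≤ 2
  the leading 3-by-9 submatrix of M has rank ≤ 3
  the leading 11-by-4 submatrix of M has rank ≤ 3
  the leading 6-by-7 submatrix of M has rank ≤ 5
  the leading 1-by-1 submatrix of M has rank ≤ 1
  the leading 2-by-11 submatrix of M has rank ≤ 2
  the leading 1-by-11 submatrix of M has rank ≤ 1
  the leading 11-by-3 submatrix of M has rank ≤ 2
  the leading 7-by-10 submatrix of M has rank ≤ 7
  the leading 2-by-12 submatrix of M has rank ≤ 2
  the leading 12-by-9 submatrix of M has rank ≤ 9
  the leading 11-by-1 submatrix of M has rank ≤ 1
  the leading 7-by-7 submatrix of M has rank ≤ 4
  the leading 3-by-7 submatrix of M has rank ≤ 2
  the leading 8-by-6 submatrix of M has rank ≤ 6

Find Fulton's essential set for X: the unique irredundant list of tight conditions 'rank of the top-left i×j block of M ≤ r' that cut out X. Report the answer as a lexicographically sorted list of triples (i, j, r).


The tightest implied rank at each (i,j), from the 25 conditions:

  R[1]: 0 0 0 0 1 1 1 1 1 1 1 1
  R[2]: 1 1 1 1 2 2 2 2 2 2 2 2
  R[3]: 1 1 1 1 2 2 2 3 3 3 3 3
  R[4]: 1 2 2 2 3 3 3 4 4 4 4 4
  R[5]: 1 2 2 2 3 3 3 4 5 5 5 5
  R[6]: 1 2 2 2 3 4 4 5 6 6 6 6
  R[7]: 1 2 2 2 3 4 4 5 6 7 7 7
  R[8]: 1 2 2 3 4 5 5 6 7 8 8 8
  R[9]: 1 2 2 3 4 5 6 7 8 9 9 9
  R[10]: 1 2 2 3 4 5 6 7 8 9 10 10
  R[11]: 1 2 2 3 4 5 6 7 8 9 10 11
  R[12]: 1 2 3 4 5 6 7 8 9 10 11 12

hence w(1..12) = (5, 1, 8, 2, 9, 6, 10, 4, 7, 11, 12, 3).

7 SE-corners of the 22-cell Rothe diagram give Ess(w):

[(1, 4, 0), (3, 4, 1), (3, 7, 2), (5, 7, 3), (7, 4, 2), (7, 7, 4), (11, 3, 2)]


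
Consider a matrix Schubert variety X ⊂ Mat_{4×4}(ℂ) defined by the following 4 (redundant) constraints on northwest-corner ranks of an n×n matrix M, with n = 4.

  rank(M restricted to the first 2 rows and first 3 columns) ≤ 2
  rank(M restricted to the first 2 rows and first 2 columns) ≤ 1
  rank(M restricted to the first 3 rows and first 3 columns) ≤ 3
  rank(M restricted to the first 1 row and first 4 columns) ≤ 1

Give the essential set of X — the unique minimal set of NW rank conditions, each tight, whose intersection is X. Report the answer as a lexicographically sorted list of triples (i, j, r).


The tightest implied rank at each (i,j), from the 4 conditions:

  1 1 1 1
  1 1 2 2
  1 2 3 3
  1 2 3 4

giving w = (1, 3, 2, 4) via Δ²R.

ℓ(w)=1; the 1 essential cell (i,j,r):

[(2, 2, 1)]


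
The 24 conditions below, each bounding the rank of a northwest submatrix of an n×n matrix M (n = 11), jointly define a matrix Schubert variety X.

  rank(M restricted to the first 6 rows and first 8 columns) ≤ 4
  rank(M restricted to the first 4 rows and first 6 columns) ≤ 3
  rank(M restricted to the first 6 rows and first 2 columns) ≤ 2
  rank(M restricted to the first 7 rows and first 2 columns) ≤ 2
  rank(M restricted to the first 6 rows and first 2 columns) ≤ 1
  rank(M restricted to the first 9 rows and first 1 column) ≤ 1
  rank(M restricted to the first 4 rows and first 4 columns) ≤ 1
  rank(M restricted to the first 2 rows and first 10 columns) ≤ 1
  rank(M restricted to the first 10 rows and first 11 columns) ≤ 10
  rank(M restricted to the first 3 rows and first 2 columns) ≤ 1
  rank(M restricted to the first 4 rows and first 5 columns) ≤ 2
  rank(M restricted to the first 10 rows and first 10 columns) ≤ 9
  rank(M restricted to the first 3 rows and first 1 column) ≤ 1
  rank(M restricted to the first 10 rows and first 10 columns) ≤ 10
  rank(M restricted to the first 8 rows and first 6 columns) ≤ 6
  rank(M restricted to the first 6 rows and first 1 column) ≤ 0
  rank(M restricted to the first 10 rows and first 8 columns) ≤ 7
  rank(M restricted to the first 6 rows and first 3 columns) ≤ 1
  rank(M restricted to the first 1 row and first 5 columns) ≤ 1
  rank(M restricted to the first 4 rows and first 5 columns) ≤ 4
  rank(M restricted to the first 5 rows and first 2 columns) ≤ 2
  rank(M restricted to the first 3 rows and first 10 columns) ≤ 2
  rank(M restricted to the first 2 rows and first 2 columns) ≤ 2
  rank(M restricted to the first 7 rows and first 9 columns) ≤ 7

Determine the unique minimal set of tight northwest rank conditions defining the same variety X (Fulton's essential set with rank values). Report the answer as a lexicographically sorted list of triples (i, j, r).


Recovering R(i,j) via the rank-extension bound from the 24 conditions:

  R[1]: 0 1 1 1 1 1 1 1 1 1 1
  R[2]: 0 1 1 1 1 1 1 1 1 1 2
  R[3]: 0 1 1 1 2 2 2 2 2 2 3
  R[4]: 0 1 1 1 2 3 3 3 3 3 4
  R[5]: 0 1 1 2 3 4 4 4 4 4 5
  R[6]: 0 1 1 2 3 4 4 4 5 5 6
  R[7]: 1 2 2 3 4 5 5 5 6 6 7
  R[8]: 1 2 3 4 5 6 6 6 7 7 8
  R[9]: 1 2 3 4 5 6 7 7 8 8 9
  R[10]: 1 2 3 4 5 6 7 7 8 9 10
  R[11]: 1 2 3 4 5 6 7 8 9 10 11

the unique w with this rank table is (2, 11, 5, 6, 4, 9, 1, 3, 7, 10, 8).

ℓ(w)=23; the 6 essential cells (i,j,r):

[(2, 10, 1), (4, 4, 1), (6, 1, 0), (6, 3, 1), (6, 8, 4), (10, 8, 7)]


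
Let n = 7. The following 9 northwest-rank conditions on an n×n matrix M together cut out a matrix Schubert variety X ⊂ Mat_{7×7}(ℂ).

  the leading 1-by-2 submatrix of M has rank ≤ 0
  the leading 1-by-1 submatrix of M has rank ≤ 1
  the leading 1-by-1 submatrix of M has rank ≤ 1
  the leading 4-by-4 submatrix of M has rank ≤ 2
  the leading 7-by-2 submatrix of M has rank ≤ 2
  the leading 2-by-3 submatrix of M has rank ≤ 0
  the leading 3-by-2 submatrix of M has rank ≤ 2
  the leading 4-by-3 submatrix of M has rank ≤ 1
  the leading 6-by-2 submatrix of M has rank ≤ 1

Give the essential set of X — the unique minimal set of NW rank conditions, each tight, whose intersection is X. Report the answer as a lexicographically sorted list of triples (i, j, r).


Reconstructing r_w from the 9 given conditions:

  row 1: 0 0 0 1 1 1 1
  row 2: 0 0 0 1 2 2 2
  row 3: 1 1 1 2 3 3 3
  row 4: 1 1 1 2 3 4 4
  row 5: 1 1 2 3 4 5 5
  row 6: 1 1 2 3 4 5 6
  row 7: 1 2 3 4 5 6 7

reading off 1-entries of Δ²R: w = (4, 5, 1, 6, 3, 7, 2).

|D(w)|=10, |Ess(w)|=3:

[(2, 3, 0), (4, 3, 1), (6, 2, 1)]


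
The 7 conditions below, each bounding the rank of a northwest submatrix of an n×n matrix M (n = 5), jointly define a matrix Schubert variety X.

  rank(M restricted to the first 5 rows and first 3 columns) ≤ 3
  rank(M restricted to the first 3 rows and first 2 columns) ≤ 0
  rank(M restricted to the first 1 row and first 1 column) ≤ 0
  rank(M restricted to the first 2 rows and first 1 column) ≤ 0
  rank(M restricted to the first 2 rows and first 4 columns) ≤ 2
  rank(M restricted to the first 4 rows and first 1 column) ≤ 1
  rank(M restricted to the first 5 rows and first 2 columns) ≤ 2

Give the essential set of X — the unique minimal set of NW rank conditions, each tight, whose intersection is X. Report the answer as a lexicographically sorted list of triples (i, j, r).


The tightest implied rank at each (i,j), from the 7 conditions:

  0 | 0 | 1 | 1 | 1
  0 | 0 | 1 | 2 | 2
  0 | 0 | 1 | 2 | 3
  1 | 1 | 2 | 3 | 4
  1 | 2 | 3 | 4 | 5

second differences of R give the permutation w = (3, 4, 5, 1, 2).

Rothe diagram D(w) (6 cells), 1 SE-corner (essential condition):

[(3, 2, 0)]


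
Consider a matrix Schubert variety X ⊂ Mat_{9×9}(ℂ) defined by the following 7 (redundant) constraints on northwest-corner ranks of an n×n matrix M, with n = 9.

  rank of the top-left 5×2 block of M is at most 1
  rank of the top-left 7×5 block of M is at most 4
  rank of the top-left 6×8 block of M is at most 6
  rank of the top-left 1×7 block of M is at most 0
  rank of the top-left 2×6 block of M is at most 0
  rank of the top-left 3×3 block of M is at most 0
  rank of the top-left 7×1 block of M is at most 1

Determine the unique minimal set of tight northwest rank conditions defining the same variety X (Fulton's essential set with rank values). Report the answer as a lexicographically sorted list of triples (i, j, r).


Computing R[i][j] = min implied NW-rank bound (n=9, 7 conditions):

  i=1: 0 0 0 0 0 0 0 1 1
  i=2: 0 0 0 0 0 0 1 2 2
  i=3: 0 0 0 1 1 1 2 3 3
  i=4: 1 1 1 2 2 2 3 4 4
  i=5: 1 1 2 3 3 3 4 5 5
  i=6: 1 2 3 4 4 4 5 6 6
  i=7: 1 2 3 4 4 5 6 7 7
  i=8: 1 2 3 4 5 6 7 8 8
  i=9: 1 2 3 4 5 6 7 8 9

so w = (8, 7, 4, 1, 3, 2, 6, 5, 9).

Fulton essential set (5 of the 18 Rothe cells):

[(1, 7, 0), (2, 6, 0), (3, 3, 0), (5, 2, 1), (7, 5, 4)]


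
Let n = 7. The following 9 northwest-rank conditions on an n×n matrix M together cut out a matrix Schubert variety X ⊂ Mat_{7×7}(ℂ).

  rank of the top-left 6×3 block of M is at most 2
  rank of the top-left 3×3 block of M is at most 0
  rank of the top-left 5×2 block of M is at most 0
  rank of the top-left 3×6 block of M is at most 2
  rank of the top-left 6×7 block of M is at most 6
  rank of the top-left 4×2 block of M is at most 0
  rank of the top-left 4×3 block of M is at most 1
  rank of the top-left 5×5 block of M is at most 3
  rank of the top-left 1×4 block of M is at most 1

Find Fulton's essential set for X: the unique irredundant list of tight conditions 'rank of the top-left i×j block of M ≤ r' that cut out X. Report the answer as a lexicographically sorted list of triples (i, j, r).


Rank table r_w(7×7) implied by the 9 constraints:

  R[1]: 0 | 0 | 0 | 1 | 1 | 1 | 1
  R[2]: 0 | 0 | 0 | 1 | 2 | 2 | 2
  R[3]: 0 | 0 | 0 | 1 | 2 | 2 | 3
  R[4]: 0 | 0 | 1 | 2 | 3 | 3 | 4
  R[5]: 0 | 0 | 1 | 2 | 3 | 4 | 5
  R[6]: 1 | 1 | 2 | 3 | 4 | 5 | 6
  R[7]: 1 | 2 | 3 | 4 | 5 | 6 | 7

giving w = (4, 5, 7, 3, 6, 1, 2) via Δ²R.

D(w) has 14 cells with 3 SE-corners; essential set:

[(3, 3, 0), (3, 6, 2), (5, 2, 0)]


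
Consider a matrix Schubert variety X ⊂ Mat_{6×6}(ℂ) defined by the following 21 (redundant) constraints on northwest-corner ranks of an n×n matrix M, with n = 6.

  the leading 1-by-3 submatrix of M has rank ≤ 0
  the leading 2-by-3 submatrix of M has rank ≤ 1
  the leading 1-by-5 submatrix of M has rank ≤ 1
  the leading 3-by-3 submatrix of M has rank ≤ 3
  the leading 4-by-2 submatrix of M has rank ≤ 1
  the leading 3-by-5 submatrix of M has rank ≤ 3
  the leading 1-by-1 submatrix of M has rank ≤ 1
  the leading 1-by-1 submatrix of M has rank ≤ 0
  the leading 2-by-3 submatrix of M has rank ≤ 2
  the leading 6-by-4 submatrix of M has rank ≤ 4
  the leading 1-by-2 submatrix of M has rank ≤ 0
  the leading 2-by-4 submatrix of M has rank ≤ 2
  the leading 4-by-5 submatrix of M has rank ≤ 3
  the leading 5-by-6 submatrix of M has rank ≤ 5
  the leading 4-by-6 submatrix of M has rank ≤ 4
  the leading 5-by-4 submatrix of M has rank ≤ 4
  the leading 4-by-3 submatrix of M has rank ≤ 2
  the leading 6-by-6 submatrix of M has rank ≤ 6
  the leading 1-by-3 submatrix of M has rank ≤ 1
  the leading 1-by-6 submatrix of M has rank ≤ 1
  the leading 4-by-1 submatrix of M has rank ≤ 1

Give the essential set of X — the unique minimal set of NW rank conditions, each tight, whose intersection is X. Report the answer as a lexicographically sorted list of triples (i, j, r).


Computing R[i][j] = min implied NW-rank bound (n=6, 21 conditions):

  R[1]: 0, 0, 0, 1, 1, 1
  R[2]: 1, 1, 1, 2, 2, 2
  R[3]: 1, 1, 2, 3, 3, 3
  R[4]: 1, 1, 2, 3, 3, 4
  R[5]: 1, 2, 3, 4, 4, 5
  R[6]: 1, 2, 3, 4, 5, 6

giving w = (4, 1, 3, 6, 2, 5) via Δ²R.

Rothe diagram D(w) (6 cells), 3 SE-corners (essential conditions):

[(1, 3, 0), (4, 2, 1), (4, 5, 3)]


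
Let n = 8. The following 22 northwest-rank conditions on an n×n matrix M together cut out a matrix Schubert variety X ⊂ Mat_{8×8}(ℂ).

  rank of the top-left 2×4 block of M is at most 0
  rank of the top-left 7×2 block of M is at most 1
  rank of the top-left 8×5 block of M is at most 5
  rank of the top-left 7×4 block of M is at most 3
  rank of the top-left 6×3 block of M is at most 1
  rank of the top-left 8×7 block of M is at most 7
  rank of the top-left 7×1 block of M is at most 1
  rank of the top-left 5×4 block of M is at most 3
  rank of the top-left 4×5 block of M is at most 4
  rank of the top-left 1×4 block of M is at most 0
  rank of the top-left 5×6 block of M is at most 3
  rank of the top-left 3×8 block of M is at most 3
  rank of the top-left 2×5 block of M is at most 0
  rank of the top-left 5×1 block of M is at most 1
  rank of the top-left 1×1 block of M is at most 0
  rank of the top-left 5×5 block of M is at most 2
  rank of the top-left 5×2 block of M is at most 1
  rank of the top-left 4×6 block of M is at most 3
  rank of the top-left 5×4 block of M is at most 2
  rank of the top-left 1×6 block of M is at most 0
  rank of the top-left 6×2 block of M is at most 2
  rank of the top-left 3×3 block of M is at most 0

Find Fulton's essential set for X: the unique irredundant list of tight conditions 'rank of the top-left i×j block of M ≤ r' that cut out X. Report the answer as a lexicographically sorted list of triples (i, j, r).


The tightest implied rank at each (i,j), from the 22 conditions:

  0 0 0 0 0 0 1 1
  0 0 0 0 0 1 2 2
  0 0 0 1 1 2 3 3
  1 1 1 2 2 3 4 4
  1 1 1 2 2 3 4 5
  1 1 1 2 3 4 5 6
  1 1 2 3 4 5 6 7
  1 2 3 4 5 6 7 8

giving w = (7, 6, 4, 1, 8, 5, 3, 2) via Δ²R.

Rothe diagram D(w) (20 cells), 6 SE-corners (essential conditions):

[(1, 6, 0), (2, 5, 0), (3, 3, 0), (5, 5, 2), (6, 3, 1), (7, 2, 1)]


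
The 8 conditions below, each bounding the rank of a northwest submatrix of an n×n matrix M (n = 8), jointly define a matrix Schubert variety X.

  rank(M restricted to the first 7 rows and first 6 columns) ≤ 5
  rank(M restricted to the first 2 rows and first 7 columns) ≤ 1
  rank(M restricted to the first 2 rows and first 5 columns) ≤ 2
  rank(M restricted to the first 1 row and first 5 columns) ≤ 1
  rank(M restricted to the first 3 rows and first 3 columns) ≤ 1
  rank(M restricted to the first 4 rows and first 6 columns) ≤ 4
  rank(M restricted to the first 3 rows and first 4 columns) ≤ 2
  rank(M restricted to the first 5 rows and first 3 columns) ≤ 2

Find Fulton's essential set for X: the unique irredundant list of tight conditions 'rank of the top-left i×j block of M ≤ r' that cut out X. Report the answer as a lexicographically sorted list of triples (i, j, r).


Propagating the 8 rank bounds to every northwest block:

  R[1]: 1  1  1  1  1  1  1  1
  R[2]: 1  1  1  1  1  1  1  2
  R[3]: 1  1  1  2  2  2  2  3
  R[4]: 1  2  2  3  3  3  3  4
  R[5]: 1  2  2  3  4  4  4  5
  R[6]: 1  2  3  4  5  5  5  6
  R[7]: 1  2  3  4  5  5  6  7
  R[8]: 1  2  3  4  5  6  7  8

second differences of R give the permutation w = (1, 8, 4, 2, 5, 3, 7, 6).

Rothe diagram D(w) (10 cells), 4 SE-corners (essential conditions):

[(2, 7, 1), (3, 3, 1), (5, 3, 2), (7, 6, 5)]


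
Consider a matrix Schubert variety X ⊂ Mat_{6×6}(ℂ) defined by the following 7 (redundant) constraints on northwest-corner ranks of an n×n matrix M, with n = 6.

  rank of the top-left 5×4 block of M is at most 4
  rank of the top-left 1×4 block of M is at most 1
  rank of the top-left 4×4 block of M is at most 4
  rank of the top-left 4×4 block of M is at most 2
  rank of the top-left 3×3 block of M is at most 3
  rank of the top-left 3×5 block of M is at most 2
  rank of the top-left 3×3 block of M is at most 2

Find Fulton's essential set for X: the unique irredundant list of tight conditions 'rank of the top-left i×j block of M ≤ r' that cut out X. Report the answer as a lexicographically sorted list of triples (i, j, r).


Recovering R(i,j) via the rank-extension bound from the 7 conditions:

  row 1: 1 1 1 1 1 1
  row 2: 1 2 2 2 2 2
  row 3: 1 2 2 2 2 3
  row 4: 1 2 2 2 3 4
  row 5: 1 2 3 3 4 5
  row 6: 1 2 3 4 5 6

giving w = (1, 2, 6, 5, 3, 4) via Δ²R.

2 SE-corners of the 5-cell Rothe diagram give Ess(w):

[(3, 5, 2), (4, 4, 2)]


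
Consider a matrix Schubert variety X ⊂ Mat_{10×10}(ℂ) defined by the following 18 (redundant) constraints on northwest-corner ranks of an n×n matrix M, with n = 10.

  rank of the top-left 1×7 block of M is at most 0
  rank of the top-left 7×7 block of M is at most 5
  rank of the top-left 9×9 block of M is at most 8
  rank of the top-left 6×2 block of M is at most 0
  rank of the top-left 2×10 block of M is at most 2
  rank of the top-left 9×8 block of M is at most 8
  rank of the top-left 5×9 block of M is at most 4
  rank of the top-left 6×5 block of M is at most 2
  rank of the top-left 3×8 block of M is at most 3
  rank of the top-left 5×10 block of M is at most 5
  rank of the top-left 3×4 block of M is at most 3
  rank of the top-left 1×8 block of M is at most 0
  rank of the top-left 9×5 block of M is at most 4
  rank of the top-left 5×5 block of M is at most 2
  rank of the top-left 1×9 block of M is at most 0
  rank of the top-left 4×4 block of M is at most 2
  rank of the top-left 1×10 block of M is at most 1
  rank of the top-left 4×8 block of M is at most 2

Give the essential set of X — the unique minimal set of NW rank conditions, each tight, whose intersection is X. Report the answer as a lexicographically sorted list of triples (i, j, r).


The tightest implied rank at each (i,j), from the 18 conditions:

  R[1]: 0 | 0 | 0 | 0 | 0 | 0 | 0 | 0 | 0 | 1
  R[2]: 0 | 0 | 1 | 1 | 1 | 1 | 1 | 1 | 1 | 2
  R[3]: 0 | 0 | 1 | 2 | 2 | 2 | 2 | 2 | 2 | 3
  R[4]: 0 | 0 | 1 | 2 | 2 | 2 | 2 | 2 | 3 | 4
  R[5]: 0 | 0 | 1 | 2 | 2 | 3 | 3 | 3 | 4 | 5
  R[6]: 0 | 0 | 1 | 2 | 2 | 3 | 4 | 4 | 5 | 6
  R[7]: 1 | 1 | 2 | 3 | 3 | 4 | 5 | 5 | 6 | 7
  R[8]: 1 | 2 | 3 | 4 | 4 | 5 | 6 | 6 | 7 | 8
  R[9]: 1 | 2 | 3 | 4 | 4 | 5 | 6 | 7 | 8 | 9
  R[10]: 1 | 2 | 3 | 4 | 5 | 6 | 7 | 8 | 9 | 10

so w = (10, 3, 4, 9, 6, 7, 1, 2, 8, 5).

5 SE-corners of the 26-cell Rothe diagram give Ess(w):

[(1, 9, 0), (4, 8, 2), (6, 2, 0), (6, 5, 2), (9, 5, 4)]


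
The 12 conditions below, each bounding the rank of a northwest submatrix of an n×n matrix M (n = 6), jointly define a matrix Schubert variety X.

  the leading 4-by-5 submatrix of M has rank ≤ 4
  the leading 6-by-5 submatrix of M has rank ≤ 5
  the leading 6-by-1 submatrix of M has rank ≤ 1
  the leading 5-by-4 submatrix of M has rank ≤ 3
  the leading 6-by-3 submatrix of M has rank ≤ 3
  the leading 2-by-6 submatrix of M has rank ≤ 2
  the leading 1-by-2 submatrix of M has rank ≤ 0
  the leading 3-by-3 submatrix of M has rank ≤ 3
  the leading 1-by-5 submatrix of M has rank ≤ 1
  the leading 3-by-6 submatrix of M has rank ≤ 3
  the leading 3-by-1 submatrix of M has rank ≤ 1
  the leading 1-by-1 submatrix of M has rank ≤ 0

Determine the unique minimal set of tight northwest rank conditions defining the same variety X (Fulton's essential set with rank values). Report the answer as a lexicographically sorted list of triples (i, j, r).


Recovering R(i,j) via the rank-extension bound from the 12 conditions:

  i=1: 0  0  1  1  1  1
  i=2: 1  1  2  2  2  2
  i=3: 1  2  3  3  3  3
  i=4: 1  2  3  3  4  4
  i=5: 1  2  3  3  4  5
  i=6: 1  2  3  4  5  6

the unique w with this rank table is (3, 1, 2, 5, 6, 4).

|D(w)|=4, |Ess(w)|=2:

[(1, 2, 0), (5, 4, 3)]


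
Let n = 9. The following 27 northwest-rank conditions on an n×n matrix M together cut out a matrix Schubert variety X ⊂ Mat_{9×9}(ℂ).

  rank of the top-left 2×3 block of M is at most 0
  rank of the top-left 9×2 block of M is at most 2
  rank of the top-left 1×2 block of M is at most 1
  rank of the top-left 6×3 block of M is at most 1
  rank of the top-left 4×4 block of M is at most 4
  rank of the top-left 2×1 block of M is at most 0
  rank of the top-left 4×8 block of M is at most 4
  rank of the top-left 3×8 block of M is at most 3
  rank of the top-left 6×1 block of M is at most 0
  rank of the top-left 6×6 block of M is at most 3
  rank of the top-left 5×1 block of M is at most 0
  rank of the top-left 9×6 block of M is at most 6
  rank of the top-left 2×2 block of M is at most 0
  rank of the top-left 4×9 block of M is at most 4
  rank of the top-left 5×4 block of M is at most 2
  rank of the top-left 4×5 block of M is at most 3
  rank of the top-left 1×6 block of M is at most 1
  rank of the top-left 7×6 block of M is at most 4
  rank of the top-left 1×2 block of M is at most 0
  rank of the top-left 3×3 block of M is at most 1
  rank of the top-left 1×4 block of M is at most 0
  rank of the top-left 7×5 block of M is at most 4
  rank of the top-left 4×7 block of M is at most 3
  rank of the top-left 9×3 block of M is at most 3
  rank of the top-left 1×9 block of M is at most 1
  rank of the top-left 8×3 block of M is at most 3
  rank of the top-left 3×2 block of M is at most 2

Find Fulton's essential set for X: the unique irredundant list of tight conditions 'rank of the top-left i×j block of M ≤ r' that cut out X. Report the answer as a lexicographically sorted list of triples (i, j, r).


Reconstructing r_w from the 27 given conditions:

  0 | 0 | 0 | 0 | 1 | 1 | 1 | 1 | 1
  0 | 0 | 0 | 1 | 2 | 2 | 2 | 2 | 2
  0 | 1 | 1 | 2 | 3 | 3 | 3 | 3 | 3
  0 | 1 | 1 | 2 | 3 | 3 | 3 | 4 | 4
  0 | 1 | 1 | 2 | 3 | 3 | 4 | 5 | 5
  0 | 1 | 1 | 2 | 3 | 3 | 4 | 5 | 6
  1 | 2 | 2 | 3 | 4 | 4 | 5 | 6 | 7
  1 | 2 | 3 | 4 | 5 | 5 | 6 | 7 | 8
  1 | 2 | 3 | 4 | 5 | 6 | 7 | 8 | 9

second differences of R give the permutation w = (5, 4, 2, 8, 7, 9, 1, 3, 6).

Rothe diagram D(w) (18 cells), 6 SE-corners (essential conditions):

[(1, 4, 0), (2, 3, 0), (4, 7, 3), (6, 1, 0), (6, 3, 1), (6, 6, 3)]


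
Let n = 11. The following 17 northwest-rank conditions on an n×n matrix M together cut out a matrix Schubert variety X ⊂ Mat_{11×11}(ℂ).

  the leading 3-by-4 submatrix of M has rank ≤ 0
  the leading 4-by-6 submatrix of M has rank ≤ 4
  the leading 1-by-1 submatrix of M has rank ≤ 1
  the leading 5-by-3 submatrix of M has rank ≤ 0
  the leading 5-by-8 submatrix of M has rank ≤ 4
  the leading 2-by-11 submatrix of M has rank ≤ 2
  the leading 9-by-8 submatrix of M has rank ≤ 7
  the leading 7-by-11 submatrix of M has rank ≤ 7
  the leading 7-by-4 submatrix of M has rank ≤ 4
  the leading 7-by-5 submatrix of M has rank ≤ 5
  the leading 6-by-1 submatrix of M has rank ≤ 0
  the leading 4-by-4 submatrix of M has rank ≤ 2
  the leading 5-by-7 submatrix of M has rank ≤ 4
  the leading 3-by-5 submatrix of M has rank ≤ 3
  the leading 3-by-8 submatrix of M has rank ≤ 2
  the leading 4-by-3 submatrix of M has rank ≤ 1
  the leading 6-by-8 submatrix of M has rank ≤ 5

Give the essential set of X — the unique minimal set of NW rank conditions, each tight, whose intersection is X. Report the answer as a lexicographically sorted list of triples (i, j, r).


Recovering R(i,j) via the rank-extension bound from the 17 conditions:

  row 1: 0 0 0 0 1 1 1 1 1 1 1
  row 2: 0 0 0 0 1 2 2 2 2 2 2
  row 3: 0 0 0 0 1 2 2 2 3 3 3
  row 4: 0 0 0 1 2 3 3 3 4 4 4
  row 5: 0 0 0 1 2 3 4 4 5 5 5
  row 6: 0 1 1 2 3 4 5 5 6 6 6
  row 7: 1 2 2 3 4 5 6 6 7 7 7
  row 8: 1 2 3 4 5 6 7 7 8 8 8
  row 9: 1 2 3 4 5 6 7 7 8 9 9
  row 10: 1 2 3 4 5 6 7 8 9 10 10
  row 11: 1 2 3 4 5 6 7 8 9 10 11

reading off 1-entries of Δ²R: w = (5, 6, 9, 4, 7, 2, 1, 3, 10, 8, 11).

Rothe diagram D(w) (22 cells), 5 SE-corners (essential conditions):

[(3, 4, 0), (3, 8, 2), (5, 3, 0), (6, 1, 0), (9, 8, 7)]
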